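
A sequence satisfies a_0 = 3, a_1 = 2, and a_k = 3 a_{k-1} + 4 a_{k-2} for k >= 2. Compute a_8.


The characteristic equation is t^2 - 3 t - 4 = 0, with roots r_1 = 4 and r_2 = -1 (so c_1 = r_1 + r_2, c_2 = -r_1 r_2 as required).
One can use the closed form a_n = A r_1^n + B r_2^n, but direct iteration is more reliable:
a_0 = 3, a_1 = 2, a_2 = 18, a_3 = 62, a_4 = 258, a_5 = 1022, a_6 = 4098, a_7 = 16382, a_8 = 65538.
So a_8 = 65538.

65538


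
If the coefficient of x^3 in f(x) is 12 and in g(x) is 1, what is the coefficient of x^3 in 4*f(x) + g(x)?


Scalar multiplication scales coefficients: 4 * 12 = 48.
Then add the g coefficient: 48 + 1
= 49

49


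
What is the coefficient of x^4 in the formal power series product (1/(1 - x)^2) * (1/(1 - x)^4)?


Combine the factors: (1/(1 - x)^2) * (1/(1 - x)^4) = 1/(1 - x)^6.
Then use 1/(1 - x)^r = sum_{k>=0} C(k + r - 1, r - 1) x^k with r = 6 and k = 4:
C(9, 5) = 126.

126


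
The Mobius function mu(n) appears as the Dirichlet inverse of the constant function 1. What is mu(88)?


88 has a squared prime factor, so mu(88) = 0.
Factorization reveals a repeated prime.

0


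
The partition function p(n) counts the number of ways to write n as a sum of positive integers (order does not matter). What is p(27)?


Using the generating function prod_{k>=1} 1/(1-x^k), we compute p(27).
By dynamic programming over parts 1 through 27:
p(27) = 3010

3010


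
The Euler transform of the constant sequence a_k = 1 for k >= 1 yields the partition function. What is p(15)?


The Euler transform converts the sequence a_k = 1 into the number of integer partitions.
Using the recurrence or dynamic programming:
p(15) = 176

176


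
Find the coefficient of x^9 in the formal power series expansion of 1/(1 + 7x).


Write 1/(1 + c x) = 1/(1 - (-c) x) and apply the geometric-series identity
1/(1 - y) = sum_{k>=0} y^k to get 1/(1 + c x) = sum_{k>=0} (-c)^k x^k.
So the coefficient of x^k is (-c)^k = (-1)^k * c^k.
Here c = 7 and k = 9:
(-7)^9 = -1 * 40353607 = -40353607

-40353607


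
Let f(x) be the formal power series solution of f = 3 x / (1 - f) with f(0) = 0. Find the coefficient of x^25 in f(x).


Apply Lagrange inversion: f = 3 x * phi(f) with phi(t) = 1/(1 - t), so
[x^n] f = 3^n * (1/n) [t^(n-1)] phi(t)^n = 3^n * (1/n) [t^(n-1)] (1 - t)^(-n) = 3^n * (1/n) C(2n - 2, n - 1) = 3^n * C_{n-1}.
For n = 25: C_24 = C(48, 24) / 25 = 32247603683100/25 = 1289904147324.
With the 3^25 = 847288609443 factor, the coefficient is 847288609443 * 1289904147324 = 1092921091300910569580532.

1092921091300910569580532


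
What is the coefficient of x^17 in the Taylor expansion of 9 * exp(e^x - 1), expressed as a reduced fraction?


exp(e^x - 1) = sum_{k>=0} Bell_k x^k / k!, where Bell_k is the k-th Bell number.
So the coefficient of x^17 is 9 * Bell_17 / 17!.
Computing: Bell_17 = 82864869804 and 17! = 355687428096000, giving
9 * 82864869804/355687428096000 = 255755771/121977856000.

255755771/121977856000


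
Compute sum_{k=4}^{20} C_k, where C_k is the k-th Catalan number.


C_4 through C_20: 14, 42, 132, 429, 1430, 4862, 16796, 58786, 208012, 742900, 2674440, 9694845, 35357670, 129644790, 477638700, 1767263190, 6564120420
Sum = 14 + 42 + 132 + 429 + 1430 + 4862 + 16796 + 58786 + 208012 + 742900 + 2674440 + 9694845 + 35357670 + 129644790 + 477638700 + 1767263190 + 6564120420
= 8987427458

8987427458


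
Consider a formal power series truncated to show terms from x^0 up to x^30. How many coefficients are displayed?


From x^0 to x^30 inclusive, the count is 30 - 0 + 1 = 31.

31


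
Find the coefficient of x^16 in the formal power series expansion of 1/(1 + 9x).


Write 1/(1 + c x) = 1/(1 - (-c) x) and apply the geometric-series identity
1/(1 - y) = sum_{k>=0} y^k to get 1/(1 + c x) = sum_{k>=0} (-c)^k x^k.
So the coefficient of x^k is (-c)^k = (-1)^k * c^k.
Here c = 9 and k = 16:
(-9)^16 = 1 * 1853020188851841 = 1853020188851841

1853020188851841


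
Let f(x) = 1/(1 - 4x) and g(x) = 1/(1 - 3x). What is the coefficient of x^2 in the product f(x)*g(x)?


The coefficient of x^n in f*g is the Cauchy product: sum_{k=0}^{n} a^k * b^(n-k).
With a=4, b=3, n=2:
sum_{k=0}^{2} 4^k * 3^(2-k)
= 37

37


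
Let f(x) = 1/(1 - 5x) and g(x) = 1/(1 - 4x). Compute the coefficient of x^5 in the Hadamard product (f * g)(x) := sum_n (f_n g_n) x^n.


f has coefficients f_k = 5^k and g has coefficients g_k = 4^k, so the Hadamard product has coefficient (f*g)_k = 5^k * 4^k = 20^k.
For k = 5: 20^5 = 3200000.

3200000


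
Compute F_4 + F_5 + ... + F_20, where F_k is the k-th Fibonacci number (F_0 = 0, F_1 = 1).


Use the identity sum_{k=0}^{N} F_k = F_{N+2} - 1 (which follows from F_{k+2} - F_{k+1} = F_k). Then
sum_{k=4}^{20} F_k = (F_{22} - 1) - (F_{5} - 1) = F_{22} - F_{5}.
Computing: F_{22} = 17711, F_{5} = 5, so
Sum = 17711 - 5 = 17706.

17706


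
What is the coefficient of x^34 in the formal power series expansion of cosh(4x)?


The Maclaurin series is cosh(t) = sum_{m>=0} t^(2m) / (2m)!, so substituting t = 4x, only even powers of x are nonzero, with coefficient of x^(2m) equal to 4^(2m) / (2m)!.
For x^34 the coefficient is 4^34/34! = 295147905179352825856/295232799039604140847618609643520000000 = 68719476736/68739242628124575327993046875.

68719476736/68739242628124575327993046875


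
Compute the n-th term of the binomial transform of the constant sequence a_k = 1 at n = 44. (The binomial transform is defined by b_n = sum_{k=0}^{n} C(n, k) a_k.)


With a_k = 1 for all k, b_n = sum_{k=0}^{n} C(n, k) = 2^n by the binomial theorem.
For n = 44: 2^44 = 17592186044416.

17592186044416


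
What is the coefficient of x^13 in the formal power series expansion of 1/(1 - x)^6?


The expansion 1/(1 - x)^r = sum_{k>=0} C(k + r - 1, r - 1) x^k follows from the multiset / negative-binomial theorem (or from repeated differentiation of the geometric series).
For r = 6 and k = 13:
C(18, 5) = 6402373705728000 / (120 * 6227020800) = 8568.

8568


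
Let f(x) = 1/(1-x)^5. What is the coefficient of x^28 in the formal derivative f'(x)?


Differentiate: d/dx [ 1/(1-x)^r ] = r / (1-x)^(r+1).
Here r = 5, so f'(x) = 5 / (1-x)^6.
The expansion of 1/(1-x)^(r+1) has coefficient of x^n equal to C(n+r, r).
So the coefficient of x^28 in f'(x) is
5 * C(33, 5) = 5 * 237336 = 1186680

1186680


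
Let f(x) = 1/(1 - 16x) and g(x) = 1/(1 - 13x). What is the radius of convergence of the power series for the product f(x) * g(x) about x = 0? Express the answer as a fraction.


The radius of 1/(1 - 16x) is 1/16 (nearest singularity at x = 1/16), and the radius of 1/(1 - 13x) is 1/13.
The product f(x)*g(x) = 1/((1 - 16x)(1 - 13x)) has singularities at both 1/16 and 1/13, so its radius of convergence is the distance to the nearest one:
min(1/16, 1/13) = 1/16.

1/16


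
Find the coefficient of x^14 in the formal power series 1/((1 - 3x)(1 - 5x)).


By partial fractions or Cauchy convolution:
The coefficient equals sum_{k=0}^{14} 3^k * 5^(14-k).
= 15251614609

15251614609


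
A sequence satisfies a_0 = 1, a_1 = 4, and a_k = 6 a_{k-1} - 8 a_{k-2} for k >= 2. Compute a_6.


The characteristic equation is t^2 - 6 t + 8 = 0, with roots r_1 = 4 and r_2 = 2 (so c_1 = r_1 + r_2, c_2 = -r_1 r_2 as required).
One can use the closed form a_n = A r_1^n + B r_2^n, but direct iteration is more reliable:
a_0 = 1, a_1 = 4, a_2 = 16, a_3 = 64, a_4 = 256, a_5 = 1024, a_6 = 4096.
So a_6 = 4096.

4096


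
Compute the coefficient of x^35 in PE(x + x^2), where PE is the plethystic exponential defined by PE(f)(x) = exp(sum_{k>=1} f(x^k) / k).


With f(x) = x + x^2, the exponent is sum_{k>=1} (x^k + x^(2k)) / k = -ln(1 - x) - ln(1 - x^2). Exponentiating:
PE(x + x^2) = 1 / ((1 - x)(1 - x^2)).
This is the generating function for partitions of n into parts of size 1 or 2. The number of 2's can be any j in 0..17, and the rest are 1's, so
[x^35] = floor(35/2) + 1 = 18.

18


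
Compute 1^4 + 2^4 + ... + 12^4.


This power sum has a closed form given by Faulhaber's formula
sum_{k=1}^{m} k^p = (1 / (p + 1)) * sum_{j=0}^{p} C(p + 1, j) B_j m^(p + 1 - j),
but for small m direct computation is fastest:
1 + 16 + 81 + 256 + 625 + 1296 + 2401 + 4096 + 6561 + 10000 + 14641 + 20736 = 60710.

60710


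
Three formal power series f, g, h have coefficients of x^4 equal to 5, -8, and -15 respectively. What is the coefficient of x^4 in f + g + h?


Series addition is componentwise:
5 + -8 + -15
= -18

-18


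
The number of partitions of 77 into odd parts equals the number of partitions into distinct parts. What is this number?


Computing partitions of 77 into odd parts (1, 3, 5, ...):
Using the generating function prod_{k>=0} 1/(1-x^(2k+1)),
the count is 58499

58499


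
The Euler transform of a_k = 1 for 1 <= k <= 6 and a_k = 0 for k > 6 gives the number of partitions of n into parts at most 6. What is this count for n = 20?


Partitions of 20 into parts at most 6:
Using generating function (1-x)^(-1)(1-x^2)^(-1)...(1-x^6)^(-1),
the coefficient of x^20 = 282

282


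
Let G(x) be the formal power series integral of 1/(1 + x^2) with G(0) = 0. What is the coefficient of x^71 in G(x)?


1/(1 + x^2) = sum_{j>=0} (-1)^j x^(2j). Integrating termwise with G(0) = 0:
G(x) = sum_{j>=0} (-1)^j x^(2j+1) / (2j+1) = arctan(x).
Only odd powers are nonzero. For x^71 write 71 = 2*35 + 1, giving
(-1)^35 / 71 = -1/71 = -1/71.

-1/71


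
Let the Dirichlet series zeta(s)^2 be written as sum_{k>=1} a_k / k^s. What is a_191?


The Dirichlet convolution of the constant function 1 with itself gives (1 * 1)(k) = sum_{d | k} 1 = d(k), the number of positive divisors of k.
Since zeta(s) = sum_{k>=1} 1/k^s, we have zeta(s)^2 = sum_{k>=1} d(k)/k^s, so a_k = d(k).
For k = 191: the divisors are 1, 191.
Count = 2.

2


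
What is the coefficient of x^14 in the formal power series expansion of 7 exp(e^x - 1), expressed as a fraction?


exp(e^x - 1) is the exponential generating function for the Bell numbers Bell_k: exp(e^x - 1) = sum_{k>=0} Bell_k x^k / k!.
So the coefficient of x^14 in 7 exp(e^x - 1) is 7 Bell_14 / 14!.
Computing: Bell_14 = 190899322 and 14! = 87178291200, giving
7 * 190899322/87178291200 = 95449661/6227020800.

95449661/6227020800


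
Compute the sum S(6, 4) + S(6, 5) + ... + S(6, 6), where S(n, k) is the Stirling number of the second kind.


By definition, S(n, k) counts partitions of an n-set into exactly k nonempty blocks.
Computing row n = 6 for k = 4..6:
S(6, k): 65, 15, 1
Sum = 81.

81


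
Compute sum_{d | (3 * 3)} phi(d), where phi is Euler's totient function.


First, 3 * 3 = 9. One classical identity is sum_{d | n} phi(d) = n (each k in [1, n] has a unique gcd with n, and among the k's with gcd(k, n) = n/d there are phi(d) of them). So the sum equals 9. We also verify directly:
Divisors of 9: 1, 3, 9.
phi values: 1, 2, 6.
Sum = 9.

9


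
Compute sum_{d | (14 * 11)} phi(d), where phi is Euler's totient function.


First, 14 * 11 = 154. One classical identity is sum_{d | n} phi(d) = n (each k in [1, n] has a unique gcd with n, and among the k's with gcd(k, n) = n/d there are phi(d) of them). So the sum equals 154. We also verify directly:
Divisors of 154: 1, 2, 7, 11, 14, 22, 77, 154.
phi values: 1, 1, 6, 10, 6, 10, 60, 60.
Sum = 154.

154


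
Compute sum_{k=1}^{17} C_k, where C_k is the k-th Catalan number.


C_1 through C_17: 1, 2, 5, 14, 42, 132, 429, 1430, 4862, 16796, 58786, 208012, 742900, 2674440, 9694845, 35357670, 129644790
Sum = 1 + 2 + 5 + 14 + 42 + 132 + 429 + 1430 + 4862 + 16796 + 58786 + 208012 + 742900 + 2674440 + 9694845 + 35357670 + 129644790
= 178405156

178405156


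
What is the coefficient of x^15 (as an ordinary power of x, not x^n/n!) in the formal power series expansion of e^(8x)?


The exponential series is e^y = sum_{k>=0} y^k / k!. Substituting y = 8x gives
e^(8x) = sum_{k>=0} 8^k x^k / k!.
So the coefficient of x^n is a^n/n! with a = 8, n = 15:
8^15 / 15! = 35184372088832/1307674368000 = 17179869184/638512875

17179869184/638512875


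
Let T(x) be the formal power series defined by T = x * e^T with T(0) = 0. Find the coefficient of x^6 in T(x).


Apply the Lagrange inversion formula: if T = x * phi(T) with phi(t) = e^t, then
[x^n] T = (1/n) [t^(n-1)] phi(t)^n = (1/n) [t^(n-1)] e^(n t) = (1/n) * n^(n-1) / (n-1)! = n^(n-1) / n!.
When c = 1 this is the Cayley count of rooted labeled trees on n vertices, divided by n!.
For n = 6: 6^5 / 6! = 7776/720 = 54/5.

54/5


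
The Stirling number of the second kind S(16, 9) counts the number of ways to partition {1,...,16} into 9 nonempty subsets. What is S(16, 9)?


Using the explicit formula S(n,k) = (1/k!) sum_{j=0}^{k} (-1)^(k-j) C(k,j) j^n:
S(16, 9) = 820784250
Equivalently, S(n,k) is n! times the coefficient of x^n in the EGF (e^x - 1)^k / k!.

820784250


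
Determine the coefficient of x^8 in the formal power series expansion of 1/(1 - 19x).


The geometric series identity gives 1/(1 - c x) = sum_{k>=0} c^k x^k, so the coefficient of x^k is c^k.
Here c = 19 and k = 8.
Computing: 19^8 = 16983563041

16983563041


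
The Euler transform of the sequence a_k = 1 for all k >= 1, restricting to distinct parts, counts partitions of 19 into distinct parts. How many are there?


Partitions of 19 into distinct parts can be computed via generating function.
Product (1+x)(1+x^2)(1+x^3)...
The coefficient of x^19 = 54

54


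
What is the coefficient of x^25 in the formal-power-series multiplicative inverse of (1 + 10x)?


The inverse is 1/(1 + 10x). Apply the geometric identity 1/(1 - y) = sum_{k>=0} y^k with y = -10x:
1/(1 + 10x) = sum_{k>=0} (-10)^k x^k.
So the coefficient of x^25 is (-10)^25 = -10000000000000000000000000.

-10000000000000000000000000


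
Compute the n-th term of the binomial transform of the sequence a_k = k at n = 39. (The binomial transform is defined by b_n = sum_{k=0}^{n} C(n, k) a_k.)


With a_k = k, b_n = sum_{k=0}^{n} C(n, k) k. Using k * C(n, k) = n * C(n-1, k-1) gives b_n = n * sum_{k>=1} C(n-1, k-1) = n * 2^(n-1).
For n = 39: 39 * 2^38 = 39 * 274877906944 = 10720238370816.

10720238370816


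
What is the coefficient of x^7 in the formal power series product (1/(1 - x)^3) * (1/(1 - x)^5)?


Combine the factors: (1/(1 - x)^3) * (1/(1 - x)^5) = 1/(1 - x)^8.
Then use 1/(1 - x)^r = sum_{k>=0} C(k + r - 1, r - 1) x^k with r = 8 and k = 7:
C(14, 7) = 3432.

3432


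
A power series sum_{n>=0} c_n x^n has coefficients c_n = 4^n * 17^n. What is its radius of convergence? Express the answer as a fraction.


By the root test (Cauchy-Hadamard), the radius is R = 1 / limsup_n |c_n|^(1/n).
Here |c_n|^(1/n) = (4^n * 17^n)^(1/n) = 4 * 17 = 68 for all n.
So R = 1/68 = 1/68.

1/68


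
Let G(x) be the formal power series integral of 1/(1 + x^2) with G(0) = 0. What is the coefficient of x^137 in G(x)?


1/(1 + x^2) = sum_{j>=0} (-1)^j x^(2j). Integrating termwise with G(0) = 0:
G(x) = sum_{j>=0} (-1)^j x^(2j+1) / (2j+1) = arctan(x).
Only odd powers are nonzero. For x^137 write 137 = 2*68 + 1, giving
(-1)^68 / 137 = 1/137 = 1/137.

1/137


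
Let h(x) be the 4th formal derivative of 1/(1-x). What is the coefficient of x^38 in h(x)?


Differentiating 4 times: d^4/dx^4 [1/(1-x)] = 4!/(1-x)^5.
The expansion 1/(1-x)^5 = sum_{k>=0} C(k+4, 4) x^k, so the coefficient of x^n in 4!/(1-x)^5 is 4! * C(n+4, 4).
For n = 38: 24 * C(42, 4) = 24 * 111930 = 2686320

2686320


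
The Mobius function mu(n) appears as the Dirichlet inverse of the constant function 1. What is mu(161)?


161 = 7 * 23 (all distinct primes).
mu(161) = (-1)^2 = 1

1


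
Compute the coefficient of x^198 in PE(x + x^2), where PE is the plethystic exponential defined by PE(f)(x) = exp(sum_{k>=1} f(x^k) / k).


With f(x) = x + x^2, the exponent is sum_{k>=1} (x^k + x^(2k)) / k = -ln(1 - x) - ln(1 - x^2). Exponentiating:
PE(x + x^2) = 1 / ((1 - x)(1 - x^2)).
This is the generating function for partitions of n into parts of size 1 or 2. The number of 2's can be any j in 0..99, and the rest are 1's, so
[x^198] = floor(198/2) + 1 = 100.

100


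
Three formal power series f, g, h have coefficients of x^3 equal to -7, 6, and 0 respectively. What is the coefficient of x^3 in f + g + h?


Series addition is componentwise:
-7 + 6 + 0
= -1

-1


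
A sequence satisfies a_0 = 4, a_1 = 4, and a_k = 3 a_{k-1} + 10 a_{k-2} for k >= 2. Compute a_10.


The characteristic equation is t^2 - 3 t - 10 = 0, with roots r_1 = 5 and r_2 = -2 (so c_1 = r_1 + r_2, c_2 = -r_1 r_2 as required).
One can use the closed form a_n = A r_1^n + B r_2^n, but direct iteration is more reliable:
a_0 = 4, a_1 = 4, a_2 = 52, a_3 = 196, a_4 = 1108, a_5 = 5284, a_6 = 26932, a_7 = 133636, a_8 = 670228, a_9 = 3347044, a_10 = 16743412.
So a_10 = 16743412.

16743412


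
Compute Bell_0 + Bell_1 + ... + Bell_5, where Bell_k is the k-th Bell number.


Recall Bell_k counts set partitions of a k-set (with Bell_0 = 1 by convention).
Bell_0 through Bell_5: 1, 1, 2, 5, 15, 52
Sum = 1 + 1 + 2 + 5 + 15 + 52 = 76.

76


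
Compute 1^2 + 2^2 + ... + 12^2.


This power sum has a closed form given by Faulhaber's formula
sum_{k=1}^{m} k^p = (1 / (p + 1)) * sum_{j=0}^{p} C(p + 1, j) B_j m^(p + 1 - j),
but for small m direct computation is fastest:
1 + 4 + 9 + 16 + 25 + 36 + 49 + 64 + 81 + 100 + 121 + 144 = 650.

650


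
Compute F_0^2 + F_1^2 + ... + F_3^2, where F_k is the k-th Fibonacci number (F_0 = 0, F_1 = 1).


There is a standard identity sum_{k=0}^{N} F_k^2 = F_N * F_{N+1} (proved inductively from the telescoping relation F_k^2 = F_k F_{k+1} - F_{k-1} F_k). Then
sum_{k=0}^{3} F_k^2 = F_3 F_4 - F_0 F_0.
Computing: F_3 = 2, F_4 = 3.
Sum = 2 * 3 = 6.

6


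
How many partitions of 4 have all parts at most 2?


Using the generating function (1-x)^(-1)(1-x^2)^(-1),
the coefficient of x^4 counts these restricted partitions.
Result = 3

3


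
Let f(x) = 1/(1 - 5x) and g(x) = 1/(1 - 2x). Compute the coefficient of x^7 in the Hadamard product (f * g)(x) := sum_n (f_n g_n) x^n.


f has coefficients f_k = 5^k and g has coefficients g_k = 2^k, so the Hadamard product has coefficient (f*g)_k = 5^k * 2^k = 10^k.
For k = 7: 10^7 = 10000000.

10000000


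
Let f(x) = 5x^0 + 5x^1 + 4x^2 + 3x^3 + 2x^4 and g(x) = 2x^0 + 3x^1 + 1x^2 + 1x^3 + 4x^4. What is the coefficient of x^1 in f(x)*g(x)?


Cauchy product at x^1:
5*3 + 5*2
= 25

25


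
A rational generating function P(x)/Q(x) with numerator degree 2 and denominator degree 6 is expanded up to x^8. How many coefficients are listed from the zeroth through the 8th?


Expanding up to x^8 gives the coefficients for x^0, x^1, ..., x^8.
That is 8 + 1 = 9 coefficients in total.

9


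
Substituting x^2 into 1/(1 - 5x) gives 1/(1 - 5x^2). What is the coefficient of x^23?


Since 1/(1 - 5x^2) only has even powers of x,
the coefficient of x^23 (odd) is 0.

0


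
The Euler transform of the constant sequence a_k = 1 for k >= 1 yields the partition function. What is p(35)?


The Euler transform converts the sequence a_k = 1 into the number of integer partitions.
Using the recurrence or dynamic programming:
p(35) = 14883

14883


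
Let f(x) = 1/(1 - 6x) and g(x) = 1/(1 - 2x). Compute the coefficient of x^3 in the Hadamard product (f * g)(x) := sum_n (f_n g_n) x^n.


f has coefficients f_k = 6^k and g has coefficients g_k = 2^k, so the Hadamard product has coefficient (f*g)_k = 6^k * 2^k = 12^k.
For k = 3: 12^3 = 1728.

1728


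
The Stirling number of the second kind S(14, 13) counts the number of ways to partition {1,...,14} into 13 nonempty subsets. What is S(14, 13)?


Using the explicit formula S(n,k) = (1/k!) sum_{j=0}^{k} (-1)^(k-j) C(k,j) j^n:
S(14, 13) = 91
Equivalently, S(n,k) is n! times the coefficient of x^n in the EGF (e^x - 1)^k / k!.

91


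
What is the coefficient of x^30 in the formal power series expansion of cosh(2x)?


The Maclaurin series is cosh(t) = sum_{m>=0} t^(2m) / (2m)!, so substituting t = 2x, only even powers of x are nonzero, with coefficient of x^(2m) equal to 2^(2m) / (2m)!.
For x^30 the coefficient is 2^30/30! = 1073741824/265252859812191058636308480000000 = 16/3952575621190533915703125.

16/3952575621190533915703125


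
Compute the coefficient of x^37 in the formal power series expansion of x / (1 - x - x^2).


Let f(x) = sum_{k>=0} a_k x^k. Multiplying f(x) * (1 - x - x^2) = x and matching coefficients gives a_0 = 0, a_1 = 1, and a_k = a_{k-1} + a_{k-2} for k >= 2. These are the Fibonacci numbers F_k.
Iterating from F_0 = 0, F_1 = 1:
F_0=0, F_1=1, F_2=1, F_3=2, F_4=3, F_5=5, F_6=8, F_7=13, F_8=21, F_9=34, ...
F_37 = 24157817.

24157817


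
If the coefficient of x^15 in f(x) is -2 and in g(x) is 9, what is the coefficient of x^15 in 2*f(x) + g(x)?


Scalar multiplication scales coefficients: 2 * -2 = -4.
Then add the g coefficient: -4 + 9
= 5

5


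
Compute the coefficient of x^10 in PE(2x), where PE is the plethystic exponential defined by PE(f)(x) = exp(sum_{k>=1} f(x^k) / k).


With f(x) = 2x, the exponent is sum_{k>=1} 2 x^k / k = 2 * (-ln(1 - x)). Exponentiating:
PE(2x) = exp(-2 ln(1 - x)) = 1/(1 - x)^2.
By the negative binomial expansion, [x^n] 1/(1 - x)^2 = C(n + 1, 1).
For n = 10: C(11, 1) = 11.

11


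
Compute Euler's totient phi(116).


phi(n) counts integers in [1, n] coprime to n. Using the multiplicative formula phi(n) = n * prod_{p | n} (1 - 1/p):
116 = 2^2 * 29, so
phi(116) = 116 * (1 - 1/2) * (1 - 1/29) = 56.

56


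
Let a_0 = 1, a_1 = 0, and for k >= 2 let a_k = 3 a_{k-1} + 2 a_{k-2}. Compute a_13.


Iterating the recurrence forward:
a_0 = 1
a_1 = 0
a_2 = 3*0 + 2*1 = 2
a_3 = 3*2 + 2*0 = 6
a_4 = 3*6 + 2*2 = 22
a_5 = 3*22 + 2*6 = 78
a_6 = 3*78 + 2*22 = 278
a_7 = 3*278 + 2*78 = 990
a_8 = 3*990 + 2*278 = 3526
a_9 = 3*3526 + 2*990 = 12558
a_10 = 3*12558 + 2*3526 = 44726
a_11 = 3*44726 + 2*12558 = 159294
a_12 = 3*159294 + 2*44726 = 567334
a_13 = 3*567334 + 2*159294 = 2020590
So a_13 = 2020590.

2020590


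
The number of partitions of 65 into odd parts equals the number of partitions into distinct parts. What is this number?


Computing partitions of 65 into odd parts (1, 3, 5, ...):
Using the generating function prod_{k>=0} 1/(1-x^(2k+1)),
the count is 18200

18200


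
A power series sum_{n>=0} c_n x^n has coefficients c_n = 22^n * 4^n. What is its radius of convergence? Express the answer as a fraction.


By the root test (Cauchy-Hadamard), the radius is R = 1 / limsup_n |c_n|^(1/n).
Here |c_n|^(1/n) = (22^n * 4^n)^(1/n) = 22 * 4 = 88 for all n.
So R = 1/88 = 1/88.

1/88


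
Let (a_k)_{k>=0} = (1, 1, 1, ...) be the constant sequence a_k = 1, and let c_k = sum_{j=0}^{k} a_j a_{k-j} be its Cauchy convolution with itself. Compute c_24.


Since a_j = 1 for all j >= 0, the convolution sum becomes
c_k = sum_{j=0}^{k} 1 * 1 = 1 * (k + 1).
Equivalently, the generating function of (a_k) is 1/(1 - x) and its square is 1/(1 - x)^2 = sum_{k>=0} 1(k + 1) x^k.
For k = 24: 1 * 25 = 25.

25


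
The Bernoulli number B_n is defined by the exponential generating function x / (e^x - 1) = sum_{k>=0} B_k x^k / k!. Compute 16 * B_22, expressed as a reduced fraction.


Bernoulli numbers can also be computed recursively via B_0 = 1 and sum_{j=0}^{m} C(m+1, j) B_j = 0 for m >= 1. Odd-index Bernoulli numbers vanish for k >= 3.
Computing B_22 = 854513/138, so 16 * B_22 = 16 * 854513/138 = 6836104/69.

6836104/69


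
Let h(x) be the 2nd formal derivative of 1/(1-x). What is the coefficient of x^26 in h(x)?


Differentiating 2 times: d^2/dx^2 [1/(1-x)] = 2!/(1-x)^3.
The expansion 1/(1-x)^3 = sum_{k>=0} C(k+2, 2) x^k, so the coefficient of x^n in 2!/(1-x)^3 is 2! * C(n+2, 2).
For n = 26: 2 * C(28, 2) = 2 * 378 = 756

756


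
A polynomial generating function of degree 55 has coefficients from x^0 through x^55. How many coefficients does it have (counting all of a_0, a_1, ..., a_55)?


A polynomial of degree 55 takes the form a_0 + a_1 x + ... + a_55 x^55.
The number of coefficients is 55 + 1 = 56.

56


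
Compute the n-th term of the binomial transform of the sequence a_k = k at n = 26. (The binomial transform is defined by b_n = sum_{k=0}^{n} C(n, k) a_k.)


With a_k = k, b_n = sum_{k=0}^{n} C(n, k) k. Using k * C(n, k) = n * C(n-1, k-1) gives b_n = n * sum_{k>=1} C(n-1, k-1) = n * 2^(n-1).
For n = 26: 26 * 2^25 = 26 * 33554432 = 872415232.

872415232


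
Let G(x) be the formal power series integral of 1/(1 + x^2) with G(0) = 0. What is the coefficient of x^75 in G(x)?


1/(1 + x^2) = sum_{j>=0} (-1)^j x^(2j). Integrating termwise with G(0) = 0:
G(x) = sum_{j>=0} (-1)^j x^(2j+1) / (2j+1) = arctan(x).
Only odd powers are nonzero. For x^75 write 75 = 2*37 + 1, giving
(-1)^37 / 75 = -1/75 = -1/75.

-1/75


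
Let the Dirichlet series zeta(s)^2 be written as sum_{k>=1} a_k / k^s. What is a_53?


The Dirichlet convolution of the constant function 1 with itself gives (1 * 1)(k) = sum_{d | k} 1 = d(k), the number of positive divisors of k.
Since zeta(s) = sum_{k>=1} 1/k^s, we have zeta(s)^2 = sum_{k>=1} d(k)/k^s, so a_k = d(k).
For k = 53: the divisors are 1, 53.
Count = 2.

2


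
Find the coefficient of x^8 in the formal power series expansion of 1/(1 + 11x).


Write 1/(1 + c x) = 1/(1 - (-c) x) and apply the geometric-series identity
1/(1 - y) = sum_{k>=0} y^k to get 1/(1 + c x) = sum_{k>=0} (-c)^k x^k.
So the coefficient of x^k is (-c)^k = (-1)^k * c^k.
Here c = 11 and k = 8:
(-11)^8 = 1 * 214358881 = 214358881

214358881


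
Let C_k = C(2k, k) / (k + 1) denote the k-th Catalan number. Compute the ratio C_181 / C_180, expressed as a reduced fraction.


Using C_k = (2k)! / (k! (k+1)!), the ratio C_{k+1}/C_k simplifies to
C_{k+1}/C_k = [(2k+2)! / ((k+1)! (k+2)!)] * [k! (k+1)! / (2k)!]
 = (2k+2)(2k+1) / ((k+1)(k+2)) = 2(2k+1) / (k+2).
For k = 180: 2(2*180 + 1) / (180 + 2) = 722/182 = 361/91.

361/91


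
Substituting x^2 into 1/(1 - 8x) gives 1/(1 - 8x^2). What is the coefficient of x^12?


The coefficient of x^(2m) in 1/(1 - 8x^2) is 8^m.
With n = 12 = 2*6, the coefficient is 8^6 = 262144.

262144


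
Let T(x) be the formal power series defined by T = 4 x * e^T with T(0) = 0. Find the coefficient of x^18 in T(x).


Apply the Lagrange inversion formula: if T = 4 x * phi(T) with phi(t) = e^t, then
[x^n] T = 4^n * (1/n) [t^(n-1)] phi(t)^n = 4^n * (1/n) [t^(n-1)] e^(n t) = 4^n * (1/n) * n^(n-1) / (n-1)! = 4^n * n^(n-1) / n!.
When c = 1 this is the Cayley count of rooted labeled trees on n vertices, divided by n!.
For n = 18: 4^18 * 18^17 / 18! = 68719476736 * 2185911559738696531968/6402373705728000 = 349351379311776170508288/14889875.

349351379311776170508288/14889875


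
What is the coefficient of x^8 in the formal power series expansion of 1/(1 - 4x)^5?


The general identity 1/(1 - c x)^r = sum_{k>=0} c^k C(k + r - 1, r - 1) x^k follows by substituting y = c x into 1/(1 - y)^r = sum_{k>=0} C(k + r - 1, r - 1) y^k.
For c = 4, r = 5, k = 8:
4^8 * C(12, 4) = 65536 * 495 = 32440320.

32440320


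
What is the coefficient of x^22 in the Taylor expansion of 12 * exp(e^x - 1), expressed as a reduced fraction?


exp(e^x - 1) = sum_{k>=0} Bell_k x^k / k!, where Bell_k is the k-th Bell number.
So the coefficient of x^22 is 12 * Bell_22 / 22!.
Computing: Bell_22 = 4506715738447323 and 22! = 1124000727777607680000, giving
12 * 4506715738447323/1124000727777607680000 = 88366975263673/1836602496368640000.

88366975263673/1836602496368640000


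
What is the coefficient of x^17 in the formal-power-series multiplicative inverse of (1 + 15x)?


The inverse is 1/(1 + 15x). Apply the geometric identity 1/(1 - y) = sum_{k>=0} y^k with y = -15x:
1/(1 + 15x) = sum_{k>=0} (-15)^k x^k.
So the coefficient of x^17 is (-15)^17 = -98526125335693359375.

-98526125335693359375


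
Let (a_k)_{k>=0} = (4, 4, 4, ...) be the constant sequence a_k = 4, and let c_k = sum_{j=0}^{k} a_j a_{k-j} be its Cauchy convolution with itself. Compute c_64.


Since a_j = 4 for all j >= 0, the convolution sum becomes
c_k = sum_{j=0}^{k} 4 * 4 = 16 * (k + 1).
Equivalently, the generating function of (a_k) is 4/(1 - x) and its square is 16/(1 - x)^2 = sum_{k>=0} 16(k + 1) x^k.
For k = 64: 16 * 65 = 1040.

1040


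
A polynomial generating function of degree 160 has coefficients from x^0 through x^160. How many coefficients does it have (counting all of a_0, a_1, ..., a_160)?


A polynomial of degree 160 takes the form a_0 + a_1 x + ... + a_160 x^160.
The number of coefficients is 160 + 1 = 161.

161


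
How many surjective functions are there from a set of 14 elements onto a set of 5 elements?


By inclusion-exclusion on which target elements are missed, the number of surjections from an n-set onto a k-set is
surj(n, k) = sum_{j=0}^{k} (-1)^j C(k, j) (k - j)^n.
Equivalently surj(n, k) = k! * S(n, k), where S(n, k) is the Stirling number of the second kind.
For n = 14, k = 5:
S(14, 5) = 40075035, so
surj = 5! * 40075035 = 120 * 40075035 = 4809004200.

4809004200


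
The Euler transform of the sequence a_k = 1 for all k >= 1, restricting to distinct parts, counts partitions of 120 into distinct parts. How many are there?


Partitions of 120 into distinct parts can be computed via generating function.
Product (1+x)(1+x^2)(1+x^3)...
The coefficient of x^120 = 2194432

2194432


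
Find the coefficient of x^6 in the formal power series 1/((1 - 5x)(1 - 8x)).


By partial fractions or Cauchy convolution:
The coefficient equals sum_{k=0}^{6} 5^k * 8^(6-k).
= 673009

673009


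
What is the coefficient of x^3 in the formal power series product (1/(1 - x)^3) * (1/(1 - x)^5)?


Combine the factors: (1/(1 - x)^3) * (1/(1 - x)^5) = 1/(1 - x)^8.
Then use 1/(1 - x)^r = sum_{k>=0} C(k + r - 1, r - 1) x^k with r = 8 and k = 3:
C(10, 7) = 120.

120


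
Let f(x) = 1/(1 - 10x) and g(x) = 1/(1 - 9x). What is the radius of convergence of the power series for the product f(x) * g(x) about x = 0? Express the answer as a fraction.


The radius of 1/(1 - 10x) is 1/10 (nearest singularity at x = 1/10), and the radius of 1/(1 - 9x) is 1/9.
The product f(x)*g(x) = 1/((1 - 10x)(1 - 9x)) has singularities at both 1/10 and 1/9, so its radius of convergence is the distance to the nearest one:
min(1/10, 1/9) = 1/10.

1/10


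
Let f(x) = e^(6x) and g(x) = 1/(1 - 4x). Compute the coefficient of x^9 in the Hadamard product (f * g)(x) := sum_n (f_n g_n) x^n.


Expanding: f_k = 6^k/k! (from e^(6x)) and g_k = 4^k (from 1/(1 - 4x)). So the Hadamard coefficient (f * g)_k = 6^k 4^k / k! = (24)^k / k!.
For k = 9: 24^9/9! = 2641807540224/362880 = 254803968/35.

254803968/35


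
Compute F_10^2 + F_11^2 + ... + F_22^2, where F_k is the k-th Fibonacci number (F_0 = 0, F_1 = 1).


There is a standard identity sum_{k=0}^{N} F_k^2 = F_N * F_{N+1} (proved inductively from the telescoping relation F_k^2 = F_k F_{k+1} - F_{k-1} F_k). Then
sum_{k=10}^{22} F_k^2 = F_22 F_23 - F_9 F_10.
Computing: F_22 = 17711, F_23 = 28657, F_9 = 34, F_10 = 55.
Sum = 17711 * 28657 - 34 * 55 = 507542257.

507542257


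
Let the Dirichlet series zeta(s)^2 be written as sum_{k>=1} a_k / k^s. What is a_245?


The Dirichlet convolution of the constant function 1 with itself gives (1 * 1)(k) = sum_{d | k} 1 = d(k), the number of positive divisors of k.
Since zeta(s) = sum_{k>=1} 1/k^s, we have zeta(s)^2 = sum_{k>=1} d(k)/k^s, so a_k = d(k).
For k = 245: the divisors are 1, 5, 7, 35, 49, 245.
Count = 6.

6


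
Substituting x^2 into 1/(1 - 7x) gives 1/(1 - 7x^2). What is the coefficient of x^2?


The coefficient of x^(2m) in 1/(1 - 7x^2) is 7^m.
With n = 2 = 2*1, the coefficient is 7^1 = 7.

7


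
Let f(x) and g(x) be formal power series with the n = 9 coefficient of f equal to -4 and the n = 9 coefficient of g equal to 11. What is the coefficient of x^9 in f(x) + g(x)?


Addition of formal power series is termwise.
The coefficient of x^9 in f + g = -4 + 11
= 7

7


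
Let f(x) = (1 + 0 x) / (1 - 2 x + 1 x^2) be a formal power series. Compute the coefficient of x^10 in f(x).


Write f(x) = sum_{k>=0} a_k x^k. Multiplying both sides by 1 - 2 x + 1 x^2 gives
(1 - 2 x + 1 x^2) sum_{k>=0} a_k x^k = 1 + 0 x.
Matching coefficients:
 x^0: a_0 = 1
 x^1: a_1 - 2 a_0 = 0  =>  a_1 = 2*1 + 0 = 2
 x^k (k >= 2): a_k = 2 a_{k-1} - 1 a_{k-2}.
Iterating: a_2 = 3, a_3 = 4, a_4 = 5, a_5 = 6, a_6 = 7, a_7 = 8, a_8 = 9, a_9 = 10, a_10 = 11.
So the coefficient of x^10 is 11.

11


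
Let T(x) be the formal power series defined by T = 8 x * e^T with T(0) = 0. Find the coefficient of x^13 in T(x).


Apply the Lagrange inversion formula: if T = 8 x * phi(T) with phi(t) = e^t, then
[x^n] T = 8^n * (1/n) [t^(n-1)] phi(t)^n = 8^n * (1/n) [t^(n-1)] e^(n t) = 8^n * (1/n) * n^(n-1) / (n-1)! = 8^n * n^(n-1) / n!.
When c = 1 this is the Cayley count of rooted labeled trees on n vertices, divided by n!.
For n = 13: 8^13 * 13^12 / 13! = 549755813888 * 23298085122481/6227020800 = 962158785196923551744/467775.

962158785196923551744/467775


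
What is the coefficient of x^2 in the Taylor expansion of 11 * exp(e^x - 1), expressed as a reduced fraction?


exp(e^x - 1) = sum_{k>=0} Bell_k x^k / k!, where Bell_k is the k-th Bell number.
So the coefficient of x^2 is 11 * Bell_2 / 2!.
Computing: Bell_2 = 2 and 2! = 2, giving
11 * 2/2 = 11.

11


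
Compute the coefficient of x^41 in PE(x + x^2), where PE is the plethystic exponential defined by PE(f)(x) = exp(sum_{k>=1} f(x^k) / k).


With f(x) = x + x^2, the exponent is sum_{k>=1} (x^k + x^(2k)) / k = -ln(1 - x) - ln(1 - x^2). Exponentiating:
PE(x + x^2) = 1 / ((1 - x)(1 - x^2)).
This is the generating function for partitions of n into parts of size 1 or 2. The number of 2's can be any j in 0..20, and the rest are 1's, so
[x^41] = floor(41/2) + 1 = 21.

21


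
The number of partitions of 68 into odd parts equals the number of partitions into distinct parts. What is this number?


Computing partitions of 68 into odd parts (1, 3, 5, ...):
Using the generating function prod_{k>=0} 1/(1-x^(2k+1)),
the count is 24576

24576


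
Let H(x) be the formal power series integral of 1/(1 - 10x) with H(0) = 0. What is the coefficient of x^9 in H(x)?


1/(1 - 10x) = sum_{k>=0} 10^k x^k. Integrating termwise with H(0) = 0:
H(x) = sum_{k>=0} 10^k x^(k+1) / (k+1) = sum_{m>=1} 10^(m-1) x^m / m.
For m = 9: 10^8/9 = 100000000/9 = 100000000/9.

100000000/9


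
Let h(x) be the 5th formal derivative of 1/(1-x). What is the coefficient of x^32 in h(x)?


Differentiating 5 times: d^5/dx^5 [1/(1-x)] = 5!/(1-x)^6.
The expansion 1/(1-x)^6 = sum_{k>=0} C(k+5, 5) x^k, so the coefficient of x^n in 5!/(1-x)^6 is 5! * C(n+5, 5).
For n = 32: 120 * C(37, 5) = 120 * 435897 = 52307640

52307640


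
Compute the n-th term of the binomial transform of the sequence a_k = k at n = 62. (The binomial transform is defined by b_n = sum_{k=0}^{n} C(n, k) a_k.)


With a_k = k, b_n = sum_{k=0}^{n} C(n, k) k. Using k * C(n, k) = n * C(n-1, k-1) gives b_n = n * sum_{k>=1} C(n-1, k-1) = n * 2^(n-1).
For n = 62: 62 * 2^61 = 62 * 2305843009213693952 = 142962266571249025024.

142962266571249025024


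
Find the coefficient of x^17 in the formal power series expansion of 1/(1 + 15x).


Write 1/(1 + c x) = 1/(1 - (-c) x) and apply the geometric-series identity
1/(1 - y) = sum_{k>=0} y^k to get 1/(1 + c x) = sum_{k>=0} (-c)^k x^k.
So the coefficient of x^k is (-c)^k = (-1)^k * c^k.
Here c = 15 and k = 17:
(-15)^17 = -1 * 98526125335693359375 = -98526125335693359375

-98526125335693359375


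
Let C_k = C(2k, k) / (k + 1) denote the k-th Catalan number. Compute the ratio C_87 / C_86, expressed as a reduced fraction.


Using C_k = (2k)! / (k! (k+1)!), the ratio C_{k+1}/C_k simplifies to
C_{k+1}/C_k = [(2k+2)! / ((k+1)! (k+2)!)] * [k! (k+1)! / (2k)!]
 = (2k+2)(2k+1) / ((k+1)(k+2)) = 2(2k+1) / (k+2).
For k = 86: 2(2*86 + 1) / (86 + 2) = 346/88 = 173/44.

173/44


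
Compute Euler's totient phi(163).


phi(n) counts integers in [1, n] coprime to n. Using the multiplicative formula phi(n) = n * prod_{p | n} (1 - 1/p):
163 = 163, so
phi(163) = 163 * (1 - 1/163) = 162.

162


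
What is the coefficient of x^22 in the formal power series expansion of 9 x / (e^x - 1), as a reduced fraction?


The exponential generating function for Bernoulli numbers is
x / (e^x - 1) = sum_{k>=0} B_k x^k / k!.
So the coefficient of x^22 in 9 x / (e^x - 1) is 9 B_22 / 22!.
Computing: B_22 = 854513/138, 22! = 1124000727777607680000, giving
9 * 854513/138 / 1124000727777607680000 = 77683/1566788893265756160000.

77683/1566788893265756160000


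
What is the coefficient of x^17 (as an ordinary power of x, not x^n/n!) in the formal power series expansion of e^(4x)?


The exponential series is e^y = sum_{k>=0} y^k / k!. Substituting y = 4x gives
e^(4x) = sum_{k>=0} 4^k x^k / k!.
So the coefficient of x^n is a^n/n! with a = 4, n = 17:
4^17 / 17! = 17179869184/355687428096000 = 524288/10854718875

524288/10854718875


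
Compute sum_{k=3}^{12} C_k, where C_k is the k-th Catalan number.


C_3 through C_12: 5, 14, 42, 132, 429, 1430, 4862, 16796, 58786, 208012
Sum = 5 + 14 + 42 + 132 + 429 + 1430 + 4862 + 16796 + 58786 + 208012
= 290508

290508


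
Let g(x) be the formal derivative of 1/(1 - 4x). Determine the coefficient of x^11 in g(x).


Differentiate termwise: d/dx sum_{k>=0} 4^k x^k = sum_{k>=1} k 4^k x^(k-1) = sum_{j>=0} (j+1) 4^(j+1) x^j.
Equivalently, d/dx [1/(1 - 4x)] = 4/(1 - 4x)^2.
For j = 11: 12 * 4^12 = 12 * 16777216 = 201326592.

201326592


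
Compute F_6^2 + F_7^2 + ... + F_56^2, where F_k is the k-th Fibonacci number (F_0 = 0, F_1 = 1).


There is a standard identity sum_{k=0}^{N} F_k^2 = F_N * F_{N+1} (proved inductively from the telescoping relation F_k^2 = F_k F_{k+1} - F_{k-1} F_k). Then
sum_{k=6}^{56} F_k^2 = F_56 F_57 - F_5 F_6.
Computing: F_56 = 225851433717, F_57 = 365435296162, F_5 = 5, F_6 = 8.
Sum = 225851433717 * 365435296162 - 5 * 8 = 82534085568984207494114.

82534085568984207494114


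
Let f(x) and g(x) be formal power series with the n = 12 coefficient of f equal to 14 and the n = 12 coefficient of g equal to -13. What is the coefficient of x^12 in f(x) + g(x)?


Addition of formal power series is termwise.
The coefficient of x^12 in f + g = 14 + -13
= 1

1


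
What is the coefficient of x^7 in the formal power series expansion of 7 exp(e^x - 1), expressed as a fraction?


exp(e^x - 1) is the exponential generating function for the Bell numbers Bell_k: exp(e^x - 1) = sum_{k>=0} Bell_k x^k / k!.
So the coefficient of x^7 in 7 exp(e^x - 1) is 7 Bell_7 / 7!.
Computing: Bell_7 = 877 and 7! = 5040, giving
7 * 877/5040 = 877/720.

877/720


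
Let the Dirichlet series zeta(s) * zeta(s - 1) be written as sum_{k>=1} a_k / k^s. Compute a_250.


Convolution gives a_k = sum_{d | k} d * 1 = sum_{d | k} d = sigma(k), the sum of positive divisors of k.
For k = 250, the divisors are 1, 2, 5, 10, 25, 50, 125, 250, so
sigma(250) = 1 + 2 + 5 + 10 + 25 + 50 + 125 + 250 = 468.

468


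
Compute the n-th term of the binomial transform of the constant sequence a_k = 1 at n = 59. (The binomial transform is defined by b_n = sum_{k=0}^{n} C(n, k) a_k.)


With a_k = 1 for all k, b_n = sum_{k=0}^{n} C(n, k) = 2^n by the binomial theorem.
For n = 59: 2^59 = 576460752303423488.

576460752303423488


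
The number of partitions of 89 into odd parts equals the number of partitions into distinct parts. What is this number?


Computing partitions of 89 into odd parts (1, 3, 5, ...):
Using the generating function prod_{k>=0} 1/(1-x^(2k+1)),
the count is 173682

173682


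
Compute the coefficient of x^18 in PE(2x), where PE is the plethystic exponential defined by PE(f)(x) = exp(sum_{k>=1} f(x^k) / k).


With f(x) = 2x, the exponent is sum_{k>=1} 2 x^k / k = 2 * (-ln(1 - x)). Exponentiating:
PE(2x) = exp(-2 ln(1 - x)) = 1/(1 - x)^2.
By the negative binomial expansion, [x^n] 1/(1 - x)^2 = C(n + 1, 1).
For n = 18: C(19, 1) = 19.

19


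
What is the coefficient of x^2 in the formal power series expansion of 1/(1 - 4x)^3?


The general identity 1/(1 - c x)^r = sum_{k>=0} c^k C(k + r - 1, r - 1) x^k follows by substituting y = c x into 1/(1 - y)^r = sum_{k>=0} C(k + r - 1, r - 1) y^k.
For c = 4, r = 3, k = 2:
4^2 * C(4, 2) = 16 * 6 = 96.

96
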